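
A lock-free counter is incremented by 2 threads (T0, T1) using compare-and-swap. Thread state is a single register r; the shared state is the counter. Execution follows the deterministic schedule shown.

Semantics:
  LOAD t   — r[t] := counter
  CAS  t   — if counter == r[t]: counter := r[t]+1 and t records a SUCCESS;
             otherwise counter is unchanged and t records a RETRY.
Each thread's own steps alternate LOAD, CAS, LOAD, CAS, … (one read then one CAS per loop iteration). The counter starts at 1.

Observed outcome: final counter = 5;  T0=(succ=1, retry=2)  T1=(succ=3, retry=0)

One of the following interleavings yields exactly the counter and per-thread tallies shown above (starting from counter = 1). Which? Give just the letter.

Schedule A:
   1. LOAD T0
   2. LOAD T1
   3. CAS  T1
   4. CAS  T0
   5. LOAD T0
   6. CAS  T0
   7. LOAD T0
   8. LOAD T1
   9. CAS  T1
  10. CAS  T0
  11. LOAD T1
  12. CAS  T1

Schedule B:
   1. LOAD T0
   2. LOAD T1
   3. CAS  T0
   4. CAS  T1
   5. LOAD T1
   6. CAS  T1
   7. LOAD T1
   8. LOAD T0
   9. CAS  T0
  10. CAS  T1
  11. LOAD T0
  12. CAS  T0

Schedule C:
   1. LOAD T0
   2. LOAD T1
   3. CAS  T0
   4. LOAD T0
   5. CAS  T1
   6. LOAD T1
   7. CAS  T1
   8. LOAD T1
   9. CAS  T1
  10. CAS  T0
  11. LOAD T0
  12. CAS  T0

A

Run A:
#1 T0 reads 1
#2 T1 reads 1
#3 T1 CAS(1→2) writes; counter now 2
#4 T0 CAS(1→2) fails; counter now 2
#5 T0 reads 2
#6 T0 CAS(2→3) writes; counter now 3
#7 T0 reads 3
#8 T1 reads 3
#9 T1 CAS(3→4) writes; counter now 4
#10 T0 CAS(3→4) fails; counter now 4
#11 T1 reads 4
#12 T1 CAS(4→5) writes; counter now 5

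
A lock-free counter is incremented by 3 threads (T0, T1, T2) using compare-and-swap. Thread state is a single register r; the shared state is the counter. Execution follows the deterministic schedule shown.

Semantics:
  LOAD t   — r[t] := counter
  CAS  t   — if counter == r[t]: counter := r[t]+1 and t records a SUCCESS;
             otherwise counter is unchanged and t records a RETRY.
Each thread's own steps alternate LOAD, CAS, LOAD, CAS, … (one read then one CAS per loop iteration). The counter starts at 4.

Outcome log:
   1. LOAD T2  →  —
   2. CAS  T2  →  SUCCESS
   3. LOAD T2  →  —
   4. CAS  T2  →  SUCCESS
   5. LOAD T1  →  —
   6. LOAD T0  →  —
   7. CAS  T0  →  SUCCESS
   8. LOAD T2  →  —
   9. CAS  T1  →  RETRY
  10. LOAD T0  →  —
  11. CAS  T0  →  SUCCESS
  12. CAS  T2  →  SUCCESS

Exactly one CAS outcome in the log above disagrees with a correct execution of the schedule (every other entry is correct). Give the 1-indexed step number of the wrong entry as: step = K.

Re-executing:
   1) LOAD T2:  M=4  r_T2=4
   2) CAS  T2:  M=5  r_T2=4 ✓
   3) LOAD T2:  M=5  r_T2=5
   4) CAS  T2:  M=6  r_T2=5 ✓
   5) LOAD T1:  M=6  r_T1=6
   6) LOAD T0:  M=6  r_T0=6
   7) CAS  T0:  M=7  r_T0=6 ✓
   8) LOAD T2:  M=7  r_T2=7
   9) CAS  T1:  M=7  r_T1=6 ✗
  10) LOAD T0:  M=7  r_T0=7
  11) CAS  T0:  M=8  r_T0=7 ✓
  12) CAS  T2:  M=8  r_T2=7 ✗
Flip is step 12.

step = 12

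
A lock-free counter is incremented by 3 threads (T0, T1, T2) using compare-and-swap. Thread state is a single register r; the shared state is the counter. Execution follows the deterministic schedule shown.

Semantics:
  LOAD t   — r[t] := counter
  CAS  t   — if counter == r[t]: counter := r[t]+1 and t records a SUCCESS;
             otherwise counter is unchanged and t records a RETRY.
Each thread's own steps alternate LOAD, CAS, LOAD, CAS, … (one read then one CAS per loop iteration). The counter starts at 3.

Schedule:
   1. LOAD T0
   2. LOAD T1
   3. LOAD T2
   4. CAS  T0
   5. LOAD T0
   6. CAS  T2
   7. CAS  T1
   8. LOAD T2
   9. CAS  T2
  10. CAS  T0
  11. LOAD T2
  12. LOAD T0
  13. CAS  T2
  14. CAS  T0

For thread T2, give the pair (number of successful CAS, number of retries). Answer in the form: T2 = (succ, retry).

step 1: T0 LOAD ⇒ load; ctr=3 reg=3
step 2: T1 LOAD ⇒ load; ctr=3 reg=3
step 3: T2 LOAD ⇒ load; ctr=3 reg=3
step 4: T0 CAS ⇒ ok; ctr=4 reg=3
step 5: T0 LOAD ⇒ load; ctr=4 reg=4
step 6: T2 CAS ⇒ retry; ctr=4 reg=3
step 7: T1 CAS ⇒ retry; ctr=4 reg=3
step 8: T2 LOAD ⇒ load; ctr=4 reg=4
step 9: T2 CAS ⇒ ok; ctr=5 reg=4
step 10: T0 CAS ⇒ retry; ctr=5 reg=4
step 11: T2 LOAD ⇒ load; ctr=5 reg=5
step 12: T0 LOAD ⇒ load; ctr=5 reg=5
step 13: T2 CAS ⇒ ok; ctr=6 reg=5
step 14: T0 CAS ⇒ retry; ctr=6 reg=5

T2 = (2, 1)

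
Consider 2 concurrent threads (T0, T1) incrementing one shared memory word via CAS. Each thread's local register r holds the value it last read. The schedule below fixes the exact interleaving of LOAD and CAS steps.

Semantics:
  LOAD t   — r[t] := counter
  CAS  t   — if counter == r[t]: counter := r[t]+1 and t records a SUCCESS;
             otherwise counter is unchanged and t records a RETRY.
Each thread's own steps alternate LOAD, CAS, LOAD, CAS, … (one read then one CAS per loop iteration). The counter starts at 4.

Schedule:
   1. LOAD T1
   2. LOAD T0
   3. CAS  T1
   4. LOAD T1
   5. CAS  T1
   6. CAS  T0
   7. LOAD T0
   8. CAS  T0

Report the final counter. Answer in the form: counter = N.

1. LOAD T1 → mem=4 r[T1]=4 [LOAD]
2. LOAD T0 → mem=4 r[T0]=4 [LOAD]
3. CAS T1 → mem=5 r[T1]=4 [OK]
4. LOAD T1 → mem=5 r[T1]=5 [LOAD]
5. CAS T1 → mem=6 r[T1]=5 [OK]
6. CAS T0 → mem=6 r[T0]=4 [RETRY]
7. LOAD T0 → mem=6 r[T0]=6 [LOAD]
8. CAS T0 → mem=7 r[T0]=6 [OK]

counter = 7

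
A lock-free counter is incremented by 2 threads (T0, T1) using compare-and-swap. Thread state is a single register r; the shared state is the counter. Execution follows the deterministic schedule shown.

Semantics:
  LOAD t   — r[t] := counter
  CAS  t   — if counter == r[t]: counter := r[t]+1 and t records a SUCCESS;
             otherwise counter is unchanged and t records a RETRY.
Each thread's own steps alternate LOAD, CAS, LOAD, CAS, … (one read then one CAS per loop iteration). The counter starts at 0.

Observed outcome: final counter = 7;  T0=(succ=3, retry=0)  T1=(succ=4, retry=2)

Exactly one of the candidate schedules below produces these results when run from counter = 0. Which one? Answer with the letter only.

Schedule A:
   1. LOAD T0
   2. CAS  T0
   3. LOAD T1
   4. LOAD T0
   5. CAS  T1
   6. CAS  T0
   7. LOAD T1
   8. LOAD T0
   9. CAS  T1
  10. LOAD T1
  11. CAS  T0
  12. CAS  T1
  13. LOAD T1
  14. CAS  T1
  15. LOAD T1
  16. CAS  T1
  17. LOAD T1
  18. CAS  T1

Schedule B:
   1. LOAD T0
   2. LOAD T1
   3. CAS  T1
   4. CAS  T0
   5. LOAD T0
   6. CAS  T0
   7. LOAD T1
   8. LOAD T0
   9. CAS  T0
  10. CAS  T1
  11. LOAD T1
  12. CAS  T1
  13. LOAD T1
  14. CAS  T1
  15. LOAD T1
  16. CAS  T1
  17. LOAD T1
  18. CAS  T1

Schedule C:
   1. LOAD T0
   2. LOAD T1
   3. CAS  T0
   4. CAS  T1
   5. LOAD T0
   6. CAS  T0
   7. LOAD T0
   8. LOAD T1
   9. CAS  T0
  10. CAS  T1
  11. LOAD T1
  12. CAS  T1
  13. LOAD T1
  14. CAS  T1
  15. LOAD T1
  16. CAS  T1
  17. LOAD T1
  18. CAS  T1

Tracing schedule C:
T0 LOAD — after: cnt=0, r=0 — load
T1 LOAD — after: cnt=0, r=0 — load
T0 CAS — after: cnt=1, r=0 — ok
T1 CAS — after: cnt=1, r=0 — retry
T0 LOAD — after: cnt=1, r=1 — load
T0 CAS — after: cnt=2, r=1 — ok
T0 LOAD — after: cnt=2, r=2 — load
T1 LOAD — after: cnt=2, r=2 — load
T0 CAS — after: cnt=3, r=2 — ok
T1 CAS — after: cnt=3, r=2 — retry
T1 LOAD — after: cnt=3, r=3 — load
T1 CAS — after: cnt=4, r=3 — ok
T1 LOAD — after: cnt=4, r=4 — load
T1 CAS — after: cnt=5, r=4 — ok
T1 LOAD — after: cnt=5, r=5 — load
T1 CAS — after: cnt=6, r=5 — ok
T1 LOAD — after: cnt=6, r=6 — load
T1 CAS — after: cnt=7, r=6 — ok

C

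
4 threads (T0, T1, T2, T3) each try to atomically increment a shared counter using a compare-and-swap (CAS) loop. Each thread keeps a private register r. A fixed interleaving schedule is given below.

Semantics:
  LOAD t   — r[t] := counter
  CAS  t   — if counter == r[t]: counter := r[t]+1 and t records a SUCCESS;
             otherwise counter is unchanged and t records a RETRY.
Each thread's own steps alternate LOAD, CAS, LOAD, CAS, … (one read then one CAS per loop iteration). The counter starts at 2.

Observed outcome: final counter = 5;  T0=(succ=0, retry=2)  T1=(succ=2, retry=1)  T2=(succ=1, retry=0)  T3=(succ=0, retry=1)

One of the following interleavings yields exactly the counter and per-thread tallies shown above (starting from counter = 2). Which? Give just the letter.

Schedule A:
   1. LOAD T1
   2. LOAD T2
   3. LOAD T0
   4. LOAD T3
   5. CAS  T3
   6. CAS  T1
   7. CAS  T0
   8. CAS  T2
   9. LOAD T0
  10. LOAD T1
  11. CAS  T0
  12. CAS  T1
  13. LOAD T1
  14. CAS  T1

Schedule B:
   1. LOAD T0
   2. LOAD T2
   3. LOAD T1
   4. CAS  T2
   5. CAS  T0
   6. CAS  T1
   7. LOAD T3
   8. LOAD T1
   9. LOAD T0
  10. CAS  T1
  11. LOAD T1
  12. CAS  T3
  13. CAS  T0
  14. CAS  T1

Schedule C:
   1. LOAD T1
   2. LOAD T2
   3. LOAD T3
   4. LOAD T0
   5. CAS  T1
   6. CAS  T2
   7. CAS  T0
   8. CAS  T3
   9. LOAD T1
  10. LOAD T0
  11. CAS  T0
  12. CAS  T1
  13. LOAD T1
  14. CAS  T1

B

Run B:
1. LOAD T0 → mem=2 r[T0]=2 [LOAD]
2. LOAD T2 → mem=2 r[T2]=2 [LOAD]
3. LOAD T1 → mem=2 r[T1]=2 [LOAD]
4. CAS T2 → mem=3 r[T2]=2 [OK]
5. CAS T0 → mem=3 r[T0]=2 [RETRY]
6. CAS T1 → mem=3 r[T1]=2 [RETRY]
7. LOAD T3 → mem=3 r[T3]=3 [LOAD]
8. LOAD T1 → mem=3 r[T1]=3 [LOAD]
9. LOAD T0 → mem=3 r[T0]=3 [LOAD]
10. CAS T1 → mem=4 r[T1]=3 [OK]
11. LOAD T1 → mem=4 r[T1]=4 [LOAD]
12. CAS T3 → mem=4 r[T3]=3 [RETRY]
13. CAS T0 → mem=4 r[T0]=3 [RETRY]
14. CAS T1 → mem=5 r[T1]=4 [OK]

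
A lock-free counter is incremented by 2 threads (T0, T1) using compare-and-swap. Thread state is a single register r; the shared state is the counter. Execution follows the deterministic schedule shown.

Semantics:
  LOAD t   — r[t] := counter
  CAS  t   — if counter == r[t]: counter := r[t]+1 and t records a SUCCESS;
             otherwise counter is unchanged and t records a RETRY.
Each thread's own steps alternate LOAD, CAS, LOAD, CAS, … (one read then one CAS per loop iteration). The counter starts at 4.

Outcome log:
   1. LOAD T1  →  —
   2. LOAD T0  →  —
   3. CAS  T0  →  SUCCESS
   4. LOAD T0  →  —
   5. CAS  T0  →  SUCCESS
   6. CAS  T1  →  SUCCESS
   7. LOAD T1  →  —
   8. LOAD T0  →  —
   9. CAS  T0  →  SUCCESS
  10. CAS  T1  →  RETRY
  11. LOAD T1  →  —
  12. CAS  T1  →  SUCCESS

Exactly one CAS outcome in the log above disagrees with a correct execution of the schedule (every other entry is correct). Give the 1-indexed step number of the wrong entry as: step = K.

Correct run:
[1] T1.load  rd  (counter 4, T1.r 4)
[2] T0.load  rd  (counter 4, T0.r 4)
[3] T0.cas  hit  (counter 5, T0.r 4)
[4] T0.load  rd  (counter 5, T0.r 5)
[5] T0.cas  hit  (counter 6, T0.r 5)
[6] T1.cas  miss  (counter 6, T1.r 4)
[7] T1.load  rd  (counter 6, T1.r 6)
[8] T0.load  rd  (counter 6, T0.r 6)
[9] T0.cas  hit  (counter 7, T0.r 6)
[10] T1.cas  miss  (counter 7, T1.r 6)
[11] T1.load  rd  (counter 7, T1.r 7)
[12] T1.cas  hit  (counter 8, T1.r 7)
Log disagrees first at step 6.

step = 6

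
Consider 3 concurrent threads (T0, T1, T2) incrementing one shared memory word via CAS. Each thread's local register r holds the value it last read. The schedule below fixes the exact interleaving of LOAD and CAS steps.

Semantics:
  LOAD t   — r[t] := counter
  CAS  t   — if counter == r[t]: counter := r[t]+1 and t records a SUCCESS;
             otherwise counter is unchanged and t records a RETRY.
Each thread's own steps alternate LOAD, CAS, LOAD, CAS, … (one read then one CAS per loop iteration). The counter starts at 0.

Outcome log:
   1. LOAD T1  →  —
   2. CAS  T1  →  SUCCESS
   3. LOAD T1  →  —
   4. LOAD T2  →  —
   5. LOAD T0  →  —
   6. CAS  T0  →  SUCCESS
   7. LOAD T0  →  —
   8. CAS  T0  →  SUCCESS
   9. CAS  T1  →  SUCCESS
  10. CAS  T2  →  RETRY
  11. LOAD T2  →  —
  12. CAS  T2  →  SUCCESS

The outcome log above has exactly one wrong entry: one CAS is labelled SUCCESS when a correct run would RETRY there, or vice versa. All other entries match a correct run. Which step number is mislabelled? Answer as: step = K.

step = 9

Re-executing:
#1 T1 reads 0
#2 T1 CAS(0→1) writes; counter now 1
#3 T1 reads 1
#4 T2 reads 1
#5 T0 reads 1
#6 T0 CAS(1→2) writes; counter now 2
#7 T0 reads 2
#8 T0 CAS(2→3) writes; counter now 3
#9 T1 CAS(1→2) fails; counter now 3
#10 T2 CAS(1→2) fails; counter now 3
#11 T2 reads 3
#12 T2 CAS(3→4) writes; counter now 4
Mismatch at 9.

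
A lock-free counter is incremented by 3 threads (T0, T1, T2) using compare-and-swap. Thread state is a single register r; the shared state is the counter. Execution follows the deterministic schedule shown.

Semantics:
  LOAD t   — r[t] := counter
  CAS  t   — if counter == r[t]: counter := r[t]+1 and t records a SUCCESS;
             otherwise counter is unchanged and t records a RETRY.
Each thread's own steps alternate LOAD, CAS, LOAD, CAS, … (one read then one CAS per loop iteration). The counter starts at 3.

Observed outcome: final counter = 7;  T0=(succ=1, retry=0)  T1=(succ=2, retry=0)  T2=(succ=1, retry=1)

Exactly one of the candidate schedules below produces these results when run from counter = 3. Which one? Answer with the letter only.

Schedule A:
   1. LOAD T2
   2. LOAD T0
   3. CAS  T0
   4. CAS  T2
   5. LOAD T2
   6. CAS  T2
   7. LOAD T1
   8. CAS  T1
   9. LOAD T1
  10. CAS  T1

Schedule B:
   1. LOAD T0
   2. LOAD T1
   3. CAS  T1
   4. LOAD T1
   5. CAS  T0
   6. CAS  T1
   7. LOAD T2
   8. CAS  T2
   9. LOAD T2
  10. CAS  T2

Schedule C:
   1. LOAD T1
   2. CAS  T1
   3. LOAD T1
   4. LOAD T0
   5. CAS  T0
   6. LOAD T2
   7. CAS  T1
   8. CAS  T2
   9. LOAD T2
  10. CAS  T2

A

Run A:
T2 LOAD — after: cnt=3, r=3 — load
T0 LOAD — after: cnt=3, r=3 — load
T0 CAS — after: cnt=4, r=3 — ok
T2 CAS — after: cnt=4, r=3 — retry
T2 LOAD — after: cnt=4, r=4 — load
T2 CAS — after: cnt=5, r=4 — ok
T1 LOAD — after: cnt=5, r=5 — load
T1 CAS — after: cnt=6, r=5 — ok
T1 LOAD — after: cnt=6, r=6 — load
T1 CAS — after: cnt=7, r=6 — ok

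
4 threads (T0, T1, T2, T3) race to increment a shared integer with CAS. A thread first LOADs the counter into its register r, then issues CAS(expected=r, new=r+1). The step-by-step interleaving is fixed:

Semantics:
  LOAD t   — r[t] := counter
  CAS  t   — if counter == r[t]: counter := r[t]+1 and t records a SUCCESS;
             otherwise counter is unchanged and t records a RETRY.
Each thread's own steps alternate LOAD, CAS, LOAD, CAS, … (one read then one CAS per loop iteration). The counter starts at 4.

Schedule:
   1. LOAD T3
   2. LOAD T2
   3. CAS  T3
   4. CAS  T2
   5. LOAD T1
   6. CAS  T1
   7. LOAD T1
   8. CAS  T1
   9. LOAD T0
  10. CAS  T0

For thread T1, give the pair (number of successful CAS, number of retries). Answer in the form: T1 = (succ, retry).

T1 = (2, 0)

#1 T3 reads 4
#2 T2 reads 4
#3 T3 CAS(4→5) writes; counter now 5
#4 T2 CAS(4→5) fails; counter now 5
#5 T1 reads 5
#6 T1 CAS(5→6) writes; counter now 6
#7 T1 reads 6
#8 T1 CAS(6→7) writes; counter now 7
#9 T0 reads 7
#10 T0 CAS(7→8) writes; counter now 8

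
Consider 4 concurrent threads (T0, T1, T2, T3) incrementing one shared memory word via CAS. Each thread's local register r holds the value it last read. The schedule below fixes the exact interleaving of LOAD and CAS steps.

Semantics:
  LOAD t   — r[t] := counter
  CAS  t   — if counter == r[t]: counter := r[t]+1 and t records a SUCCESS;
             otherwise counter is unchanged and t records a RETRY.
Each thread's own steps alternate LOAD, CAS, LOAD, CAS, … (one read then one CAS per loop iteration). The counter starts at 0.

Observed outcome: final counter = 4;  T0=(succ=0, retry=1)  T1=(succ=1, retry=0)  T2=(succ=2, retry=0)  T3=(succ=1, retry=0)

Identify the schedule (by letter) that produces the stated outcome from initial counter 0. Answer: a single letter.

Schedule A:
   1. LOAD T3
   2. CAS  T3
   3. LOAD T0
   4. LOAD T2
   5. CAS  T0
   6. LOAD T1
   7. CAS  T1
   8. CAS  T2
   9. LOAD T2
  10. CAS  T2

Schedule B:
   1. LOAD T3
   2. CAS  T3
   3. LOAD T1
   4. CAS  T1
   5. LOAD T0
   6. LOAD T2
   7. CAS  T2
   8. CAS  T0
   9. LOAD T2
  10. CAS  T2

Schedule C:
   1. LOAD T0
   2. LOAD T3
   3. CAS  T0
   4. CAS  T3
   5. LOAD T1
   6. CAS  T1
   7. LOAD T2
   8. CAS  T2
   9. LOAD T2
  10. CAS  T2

B

Tracing schedule B:
[1] T3.load  rd  (counter 0, T3.r 0)
[2] T3.cas  hit  (counter 1, T3.r 0)
[3] T1.load  rd  (counter 1, T1.r 1)
[4] T1.cas  hit  (counter 2, T1.r 1)
[5] T0.load  rd  (counter 2, T0.r 2)
[6] T2.load  rd  (counter 2, T2.r 2)
[7] T2.cas  hit  (counter 3, T2.r 2)
[8] T0.cas  miss  (counter 3, T0.r 2)
[9] T2.load  rd  (counter 3, T2.r 3)
[10] T2.cas  hit  (counter 4, T2.r 3)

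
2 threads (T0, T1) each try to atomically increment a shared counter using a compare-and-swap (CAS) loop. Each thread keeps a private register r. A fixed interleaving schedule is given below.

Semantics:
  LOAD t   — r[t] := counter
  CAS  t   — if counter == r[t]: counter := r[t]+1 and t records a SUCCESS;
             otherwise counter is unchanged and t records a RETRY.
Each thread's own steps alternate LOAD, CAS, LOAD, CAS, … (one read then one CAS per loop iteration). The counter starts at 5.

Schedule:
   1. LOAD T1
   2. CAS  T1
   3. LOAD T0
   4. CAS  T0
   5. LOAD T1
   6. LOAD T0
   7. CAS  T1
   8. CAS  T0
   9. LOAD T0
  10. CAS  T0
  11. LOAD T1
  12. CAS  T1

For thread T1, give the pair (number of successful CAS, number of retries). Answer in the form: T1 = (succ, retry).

T1 = (3, 0)

T1 LOAD — after: cnt=5, r=5 — load
T1 CAS — after: cnt=6, r=5 — ok
T0 LOAD — after: cnt=6, r=6 — load
T0 CAS — after: cnt=7, r=6 — ok
T1 LOAD — after: cnt=7, r=7 — load
T0 LOAD — after: cnt=7, r=7 — load
T1 CAS — after: cnt=8, r=7 — ok
T0 CAS — after: cnt=8, r=7 — retry
T0 LOAD — after: cnt=8, r=8 — load
T0 CAS — after: cnt=9, r=8 — ok
T1 LOAD — after: cnt=9, r=9 — load
T1 CAS — after: cnt=10, r=9 — ok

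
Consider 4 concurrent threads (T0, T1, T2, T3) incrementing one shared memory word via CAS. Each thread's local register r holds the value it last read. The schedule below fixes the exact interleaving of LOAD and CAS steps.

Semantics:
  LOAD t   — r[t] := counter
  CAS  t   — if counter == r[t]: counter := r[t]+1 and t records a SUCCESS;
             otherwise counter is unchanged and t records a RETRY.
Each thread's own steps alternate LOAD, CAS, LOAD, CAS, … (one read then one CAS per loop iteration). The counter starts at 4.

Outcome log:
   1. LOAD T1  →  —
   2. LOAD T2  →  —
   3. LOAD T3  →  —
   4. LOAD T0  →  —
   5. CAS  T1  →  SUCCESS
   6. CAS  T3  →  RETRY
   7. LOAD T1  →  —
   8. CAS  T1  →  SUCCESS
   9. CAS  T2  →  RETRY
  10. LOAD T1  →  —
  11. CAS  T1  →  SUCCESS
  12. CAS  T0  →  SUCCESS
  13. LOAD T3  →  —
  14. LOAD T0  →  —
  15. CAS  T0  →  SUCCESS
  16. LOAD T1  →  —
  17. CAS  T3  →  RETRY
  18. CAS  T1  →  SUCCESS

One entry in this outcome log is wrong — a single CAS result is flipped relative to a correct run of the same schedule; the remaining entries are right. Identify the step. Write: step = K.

step = 12

Correct run:
1. LOAD T1 → mem=4 r[T1]=4 [LOAD]
2. LOAD T2 → mem=4 r[T2]=4 [LOAD]
3. LOAD T3 → mem=4 r[T3]=4 [LOAD]
4. LOAD T0 → mem=4 r[T0]=4 [LOAD]
5. CAS T1 → mem=5 r[T1]=4 [OK]
6. CAS T3 → mem=5 r[T3]=4 [RETRY]
7. LOAD T1 → mem=5 r[T1]=5 [LOAD]
8. CAS T1 → mem=6 r[T1]=5 [OK]
9. CAS T2 → mem=6 r[T2]=4 [RETRY]
10. LOAD T1 → mem=6 r[T1]=6 [LOAD]
11. CAS T1 → mem=7 r[T1]=6 [OK]
12. CAS T0 → mem=7 r[T0]=4 [RETRY]
13. LOAD T3 → mem=7 r[T3]=7 [LOAD]
14. LOAD T0 → mem=7 r[T0]=7 [LOAD]
15. CAS T0 → mem=8 r[T0]=7 [OK]
16. LOAD T1 → mem=8 r[T1]=8 [LOAD]
17. CAS T3 → mem=8 r[T3]=7 [RETRY]
18. CAS T1 → mem=9 r[T1]=8 [OK]
Log disagrees first at step 12.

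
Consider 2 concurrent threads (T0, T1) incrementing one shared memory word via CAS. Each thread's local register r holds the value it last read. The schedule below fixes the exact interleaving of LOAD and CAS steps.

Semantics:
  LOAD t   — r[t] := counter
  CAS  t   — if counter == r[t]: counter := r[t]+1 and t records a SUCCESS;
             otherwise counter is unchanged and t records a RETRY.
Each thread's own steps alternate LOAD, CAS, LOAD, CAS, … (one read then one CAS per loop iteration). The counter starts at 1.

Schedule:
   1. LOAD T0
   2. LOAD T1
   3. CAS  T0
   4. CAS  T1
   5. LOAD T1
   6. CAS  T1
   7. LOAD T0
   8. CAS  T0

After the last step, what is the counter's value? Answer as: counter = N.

[1] T0.load  rd  (counter 1, T0.r 1)
[2] T1.load  rd  (counter 1, T1.r 1)
[3] T0.cas  hit  (counter 2, T0.r 1)
[4] T1.cas  miss  (counter 2, T1.r 1)
[5] T1.load  rd  (counter 2, T1.r 2)
[6] T1.cas  hit  (counter 3, T1.r 2)
[7] T0.load  rd  (counter 3, T0.r 3)
[8] T0.cas  hit  (counter 4, T0.r 3)

counter = 4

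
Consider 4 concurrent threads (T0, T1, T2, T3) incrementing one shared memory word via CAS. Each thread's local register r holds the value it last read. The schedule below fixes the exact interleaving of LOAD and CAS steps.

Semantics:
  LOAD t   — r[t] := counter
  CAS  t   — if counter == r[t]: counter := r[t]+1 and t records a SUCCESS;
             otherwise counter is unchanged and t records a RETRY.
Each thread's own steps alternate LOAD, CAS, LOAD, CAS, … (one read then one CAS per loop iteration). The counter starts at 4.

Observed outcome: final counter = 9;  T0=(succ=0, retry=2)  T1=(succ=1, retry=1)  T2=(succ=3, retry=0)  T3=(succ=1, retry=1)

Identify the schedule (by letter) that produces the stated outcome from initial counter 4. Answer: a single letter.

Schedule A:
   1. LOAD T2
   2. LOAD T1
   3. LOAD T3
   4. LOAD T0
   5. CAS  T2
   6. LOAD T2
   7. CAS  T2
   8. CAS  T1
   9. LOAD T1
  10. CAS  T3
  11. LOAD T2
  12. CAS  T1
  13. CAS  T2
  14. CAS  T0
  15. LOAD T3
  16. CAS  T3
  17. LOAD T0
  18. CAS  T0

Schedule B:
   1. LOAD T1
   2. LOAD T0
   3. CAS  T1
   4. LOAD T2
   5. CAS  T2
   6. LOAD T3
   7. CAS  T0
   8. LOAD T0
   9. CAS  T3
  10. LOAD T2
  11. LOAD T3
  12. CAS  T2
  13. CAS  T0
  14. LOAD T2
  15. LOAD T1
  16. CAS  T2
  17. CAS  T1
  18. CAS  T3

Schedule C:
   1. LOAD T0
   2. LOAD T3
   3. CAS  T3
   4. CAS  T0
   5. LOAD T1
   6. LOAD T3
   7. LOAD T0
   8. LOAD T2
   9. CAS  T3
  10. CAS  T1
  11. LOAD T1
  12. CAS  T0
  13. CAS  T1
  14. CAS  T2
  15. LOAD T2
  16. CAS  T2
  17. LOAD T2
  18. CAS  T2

Tracing schedule B:
#1 T1 reads 4
#2 T0 reads 4
#3 T1 CAS(4→5) writes; counter now 5
#4 T2 reads 5
#5 T2 CAS(5→6) writes; counter now 6
#6 T3 reads 6
#7 T0 CAS(4→5) fails; counter now 6
#8 T0 reads 6
#9 T3 CAS(6→7) writes; counter now 7
#10 T2 reads 7
#11 T3 reads 7
#12 T2 CAS(7→8) writes; counter now 8
#13 T0 CAS(6→7) fails; counter now 8
#14 T2 reads 8
#15 T1 reads 8
#16 T2 CAS(8→9) writes; counter now 9
#17 T1 CAS(8→9) fails; counter now 9
#18 T3 CAS(7→8) fails; counter now 9

B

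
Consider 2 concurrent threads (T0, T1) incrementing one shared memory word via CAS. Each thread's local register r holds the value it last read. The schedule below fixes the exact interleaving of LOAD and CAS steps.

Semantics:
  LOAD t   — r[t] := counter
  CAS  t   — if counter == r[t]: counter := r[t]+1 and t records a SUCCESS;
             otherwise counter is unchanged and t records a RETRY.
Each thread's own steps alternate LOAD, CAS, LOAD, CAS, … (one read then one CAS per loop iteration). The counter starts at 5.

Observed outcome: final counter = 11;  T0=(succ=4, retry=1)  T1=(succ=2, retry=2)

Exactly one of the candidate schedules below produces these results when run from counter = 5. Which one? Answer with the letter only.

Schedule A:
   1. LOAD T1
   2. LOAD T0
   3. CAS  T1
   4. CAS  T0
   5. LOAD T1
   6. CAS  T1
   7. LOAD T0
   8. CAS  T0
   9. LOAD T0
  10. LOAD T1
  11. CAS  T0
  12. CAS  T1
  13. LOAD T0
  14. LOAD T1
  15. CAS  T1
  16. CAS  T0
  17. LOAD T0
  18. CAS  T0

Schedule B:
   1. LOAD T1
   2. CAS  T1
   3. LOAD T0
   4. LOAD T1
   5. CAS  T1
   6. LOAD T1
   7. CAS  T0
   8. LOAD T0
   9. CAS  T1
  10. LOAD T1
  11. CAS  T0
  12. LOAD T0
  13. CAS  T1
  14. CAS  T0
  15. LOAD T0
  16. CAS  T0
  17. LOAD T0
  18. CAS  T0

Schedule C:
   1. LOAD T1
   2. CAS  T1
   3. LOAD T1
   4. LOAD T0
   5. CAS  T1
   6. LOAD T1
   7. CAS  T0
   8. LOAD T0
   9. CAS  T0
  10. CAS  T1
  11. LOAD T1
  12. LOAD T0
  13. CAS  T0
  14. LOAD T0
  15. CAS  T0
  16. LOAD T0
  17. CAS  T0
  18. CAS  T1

Tracing schedule C:
step 1: T1 LOAD ⇒ load; ctr=5 reg=5
step 2: T1 CAS ⇒ ok; ctr=6 reg=5
step 3: T1 LOAD ⇒ load; ctr=6 reg=6
step 4: T0 LOAD ⇒ load; ctr=6 reg=6
step 5: T1 CAS ⇒ ok; ctr=7 reg=6
step 6: T1 LOAD ⇒ load; ctr=7 reg=7
step 7: T0 CAS ⇒ retry; ctr=7 reg=6
step 8: T0 LOAD ⇒ load; ctr=7 reg=7
step 9: T0 CAS ⇒ ok; ctr=8 reg=7
step 10: T1 CAS ⇒ retry; ctr=8 reg=7
step 11: T1 LOAD ⇒ load; ctr=8 reg=8
step 12: T0 LOAD ⇒ load; ctr=8 reg=8
step 13: T0 CAS ⇒ ok; ctr=9 reg=8
step 14: T0 LOAD ⇒ load; ctr=9 reg=9
step 15: T0 CAS ⇒ ok; ctr=10 reg=9
step 16: T0 LOAD ⇒ load; ctr=10 reg=10
step 17: T0 CAS ⇒ ok; ctr=11 reg=10
step 18: T1 CAS ⇒ retry; ctr=11 reg=8

C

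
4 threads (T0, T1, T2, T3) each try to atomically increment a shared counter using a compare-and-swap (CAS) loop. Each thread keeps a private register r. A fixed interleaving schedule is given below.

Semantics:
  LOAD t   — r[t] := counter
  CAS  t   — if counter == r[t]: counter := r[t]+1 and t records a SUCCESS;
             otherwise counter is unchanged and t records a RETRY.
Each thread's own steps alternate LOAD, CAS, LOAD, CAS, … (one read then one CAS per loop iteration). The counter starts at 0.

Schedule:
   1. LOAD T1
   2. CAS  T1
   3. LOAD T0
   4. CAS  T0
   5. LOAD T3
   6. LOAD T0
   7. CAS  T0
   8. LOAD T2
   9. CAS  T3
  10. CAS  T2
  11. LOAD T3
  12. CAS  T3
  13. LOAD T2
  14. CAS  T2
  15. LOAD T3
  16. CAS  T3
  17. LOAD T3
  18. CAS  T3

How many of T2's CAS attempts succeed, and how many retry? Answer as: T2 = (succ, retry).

[1] T1.load  rd  (counter 0, T1.r 0)
[2] T1.cas  hit  (counter 1, T1.r 0)
[3] T0.load  rd  (counter 1, T0.r 1)
[4] T0.cas  hit  (counter 2, T0.r 1)
[5] T3.load  rd  (counter 2, T3.r 2)
[6] T0.load  rd  (counter 2, T0.r 2)
[7] T0.cas  hit  (counter 3, T0.r 2)
[8] T2.load  rd  (counter 3, T2.r 3)
[9] T3.cas  miss  (counter 3, T3.r 2)
[10] T2.cas  hit  (counter 4, T2.r 3)
[11] T3.load  rd  (counter 4, T3.r 4)
[12] T3.cas  hit  (counter 5, T3.r 4)
[13] T2.load  rd  (counter 5, T2.r 5)
[14] T2.cas  hit  (counter 6, T2.r 5)
[15] T3.load  rd  (counter 6, T3.r 6)
[16] T3.cas  hit  (counter 7, T3.r 6)
[17] T3.load  rd  (counter 7, T3.r 7)
[18] T3.cas  hit  (counter 8, T3.r 7)

T2 = (2, 0)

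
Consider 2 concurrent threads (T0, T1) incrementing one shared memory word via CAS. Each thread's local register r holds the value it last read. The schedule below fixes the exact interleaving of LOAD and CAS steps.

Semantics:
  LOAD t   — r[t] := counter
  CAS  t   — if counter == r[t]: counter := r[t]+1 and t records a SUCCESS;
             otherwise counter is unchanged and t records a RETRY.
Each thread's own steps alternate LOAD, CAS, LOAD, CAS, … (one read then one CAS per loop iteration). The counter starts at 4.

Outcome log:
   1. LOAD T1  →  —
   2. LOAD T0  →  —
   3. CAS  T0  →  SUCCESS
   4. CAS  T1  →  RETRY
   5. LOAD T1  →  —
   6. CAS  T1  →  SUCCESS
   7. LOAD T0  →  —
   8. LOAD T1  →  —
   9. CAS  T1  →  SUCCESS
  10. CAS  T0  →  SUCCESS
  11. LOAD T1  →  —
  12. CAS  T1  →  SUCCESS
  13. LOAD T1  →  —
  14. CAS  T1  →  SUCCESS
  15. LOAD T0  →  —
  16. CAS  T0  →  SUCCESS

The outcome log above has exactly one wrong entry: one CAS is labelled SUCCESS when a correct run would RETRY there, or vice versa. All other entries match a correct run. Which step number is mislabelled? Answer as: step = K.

Correct run:
1. LOAD T1 → mem=4 r[T1]=4 [LOAD]
2. LOAD T0 → mem=4 r[T0]=4 [LOAD]
3. CAS T0 → mem=5 r[T0]=4 [OK]
4. CAS T1 → mem=5 r[T1]=4 [RETRY]
5. LOAD T1 → mem=5 r[T1]=5 [LOAD]
6. CAS T1 → mem=6 r[T1]=5 [OK]
7. LOAD T0 → mem=6 r[T0]=6 [LOAD]
8. LOAD T1 → mem=6 r[T1]=6 [LOAD]
9. CAS T1 → mem=7 r[T1]=6 [OK]
10. CAS T0 → mem=7 r[T0]=6 [RETRY]
11. LOAD T1 → mem=7 r[T1]=7 [LOAD]
12. CAS T1 → mem=8 r[T1]=7 [OK]
13. LOAD T1 → mem=8 r[T1]=8 [LOAD]
14. CAS T1 → mem=9 r[T1]=8 [OK]
15. LOAD T0 → mem=9 r[T0]=9 [LOAD]
16. CAS T0 → mem=10 r[T0]=9 [OK]
Flip is step 10.

step = 10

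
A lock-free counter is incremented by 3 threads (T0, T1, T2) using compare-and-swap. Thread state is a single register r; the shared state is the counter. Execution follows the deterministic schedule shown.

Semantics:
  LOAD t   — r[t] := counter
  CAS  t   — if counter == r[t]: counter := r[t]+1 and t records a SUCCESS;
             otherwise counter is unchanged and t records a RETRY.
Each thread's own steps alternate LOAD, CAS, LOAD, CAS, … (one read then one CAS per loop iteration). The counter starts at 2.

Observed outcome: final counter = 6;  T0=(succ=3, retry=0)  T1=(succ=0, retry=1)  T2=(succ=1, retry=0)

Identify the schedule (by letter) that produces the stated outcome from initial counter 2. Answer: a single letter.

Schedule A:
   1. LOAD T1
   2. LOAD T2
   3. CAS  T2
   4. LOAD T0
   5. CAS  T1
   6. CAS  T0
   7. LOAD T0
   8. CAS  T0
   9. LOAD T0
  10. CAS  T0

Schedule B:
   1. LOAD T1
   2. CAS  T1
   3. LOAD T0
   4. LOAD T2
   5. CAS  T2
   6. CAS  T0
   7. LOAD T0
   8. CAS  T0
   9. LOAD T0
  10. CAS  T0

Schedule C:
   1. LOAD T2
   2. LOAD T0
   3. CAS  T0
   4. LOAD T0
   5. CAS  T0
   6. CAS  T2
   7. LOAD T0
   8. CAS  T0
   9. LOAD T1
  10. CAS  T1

Run A:
T1 LOAD — after: cnt=2, r=2 — load
T2 LOAD — after: cnt=2, r=2 — load
T2 CAS — after: cnt=3, r=2 — ok
T0 LOAD — after: cnt=3, r=3 — load
T1 CAS — after: cnt=3, r=2 — retry
T0 CAS — after: cnt=4, r=3 — ok
T0 LOAD — after: cnt=4, r=4 — load
T0 CAS — after: cnt=5, r=4 — ok
T0 LOAD — after: cnt=5, r=5 — load
T0 CAS — after: cnt=6, r=5 — ok

A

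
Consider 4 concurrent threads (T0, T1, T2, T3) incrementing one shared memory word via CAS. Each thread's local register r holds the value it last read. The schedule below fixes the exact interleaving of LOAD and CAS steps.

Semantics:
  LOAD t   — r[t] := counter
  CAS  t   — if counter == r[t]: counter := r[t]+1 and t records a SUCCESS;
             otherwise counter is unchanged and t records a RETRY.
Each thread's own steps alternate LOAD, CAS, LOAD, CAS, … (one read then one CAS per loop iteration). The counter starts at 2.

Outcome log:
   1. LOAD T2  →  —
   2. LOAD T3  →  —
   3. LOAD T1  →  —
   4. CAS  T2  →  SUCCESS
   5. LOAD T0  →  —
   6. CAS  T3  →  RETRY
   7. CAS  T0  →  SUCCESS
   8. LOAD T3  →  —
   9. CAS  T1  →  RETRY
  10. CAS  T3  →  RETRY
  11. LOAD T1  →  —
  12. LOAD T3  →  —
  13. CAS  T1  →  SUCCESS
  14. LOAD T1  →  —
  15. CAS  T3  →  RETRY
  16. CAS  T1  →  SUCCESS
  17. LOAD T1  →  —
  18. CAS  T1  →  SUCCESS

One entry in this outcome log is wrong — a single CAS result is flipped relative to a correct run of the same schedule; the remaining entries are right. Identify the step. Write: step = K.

step = 10

Correct run:
[1] T2.load  rd  (counter 2, T2.r 2)
[2] T3.load  rd  (counter 2, T3.r 2)
[3] T1.load  rd  (counter 2, T1.r 2)
[4] T2.cas  hit  (counter 3, T2.r 2)
[5] T0.load  rd  (counter 3, T0.r 3)
[6] T3.cas  miss  (counter 3, T3.r 2)
[7] T0.cas  hit  (counter 4, T0.r 3)
[8] T3.load  rd  (counter 4, T3.r 4)
[9] T1.cas  miss  (counter 4, T1.r 2)
[10] T3.cas  hit  (counter 5, T3.r 4)
[11] T1.load  rd  (counter 5, T1.r 5)
[12] T3.load  rd  (counter 5, T3.r 5)
[13] T1.cas  hit  (counter 6, T1.r 5)
[14] T1.load  rd  (counter 6, T1.r 6)
[15] T3.cas  miss  (counter 6, T3.r 5)
[16] T1.cas  hit  (counter 7, T1.r 6)
[17] T1.load  rd  (counter 7, T1.r 7)
[18] T1.cas  hit  (counter 8, T1.r 7)
Flip is step 10.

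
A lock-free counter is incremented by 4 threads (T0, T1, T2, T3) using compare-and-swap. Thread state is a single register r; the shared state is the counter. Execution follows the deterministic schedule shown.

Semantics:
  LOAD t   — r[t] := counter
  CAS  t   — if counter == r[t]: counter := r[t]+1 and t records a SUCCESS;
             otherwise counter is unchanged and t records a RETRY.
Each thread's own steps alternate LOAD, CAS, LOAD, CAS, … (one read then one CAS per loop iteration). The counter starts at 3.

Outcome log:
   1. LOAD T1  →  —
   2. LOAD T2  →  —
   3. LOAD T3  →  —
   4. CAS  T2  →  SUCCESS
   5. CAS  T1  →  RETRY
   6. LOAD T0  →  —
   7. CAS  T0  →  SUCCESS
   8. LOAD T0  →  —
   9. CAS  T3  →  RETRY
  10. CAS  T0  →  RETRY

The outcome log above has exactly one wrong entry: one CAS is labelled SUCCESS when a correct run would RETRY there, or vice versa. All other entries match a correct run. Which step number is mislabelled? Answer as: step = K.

Re-executing:
   1) LOAD T1:  M=3  r_T1=3
   2) LOAD T2:  M=3  r_T2=3
   3) LOAD T3:  M=3  r_T3=3
   4) CAS  T2:  M=4  r_T2=3 ✓
   5) CAS  T1:  M=4  r_T1=3 ✗
   6) LOAD T0:  M=4  r_T0=4
   7) CAS  T0:  M=5  r_T0=4 ✓
   8) LOAD T0:  M=5  r_T0=5
   9) CAS  T3:  M=5  r_T3=3 ✗
  10) CAS  T0:  M=6  r_T0=5 ✓
Flip is step 10.

step = 10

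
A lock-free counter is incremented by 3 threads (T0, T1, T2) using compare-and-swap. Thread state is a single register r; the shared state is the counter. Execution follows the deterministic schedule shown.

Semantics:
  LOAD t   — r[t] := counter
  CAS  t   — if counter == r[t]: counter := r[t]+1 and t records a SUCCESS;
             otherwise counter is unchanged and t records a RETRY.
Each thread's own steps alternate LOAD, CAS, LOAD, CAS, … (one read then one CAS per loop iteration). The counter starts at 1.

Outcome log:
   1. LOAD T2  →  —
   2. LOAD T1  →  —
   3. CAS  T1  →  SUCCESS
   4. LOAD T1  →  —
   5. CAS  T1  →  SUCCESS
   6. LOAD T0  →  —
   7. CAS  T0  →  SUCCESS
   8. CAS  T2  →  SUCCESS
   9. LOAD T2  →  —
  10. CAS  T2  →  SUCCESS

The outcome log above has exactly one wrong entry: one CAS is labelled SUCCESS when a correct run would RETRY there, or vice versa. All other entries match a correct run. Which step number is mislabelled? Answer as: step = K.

step = 8

Reference trace:
[1] T2.load  rd  (counter 1, T2.r 1)
[2] T1.load  rd  (counter 1, T1.r 1)
[3] T1.cas  hit  (counter 2, T1.r 1)
[4] T1.load  rd  (counter 2, T1.r 2)
[5] T1.cas  hit  (counter 3, T1.r 2)
[6] T0.load  rd  (counter 3, T0.r 3)
[7] T0.cas  hit  (counter 4, T0.r 3)
[8] T2.cas  miss  (counter 4, T2.r 1)
[9] T2.load  rd  (counter 4, T2.r 4)
[10] T2.cas  hit  (counter 5, T2.r 4)
Mismatch at 8.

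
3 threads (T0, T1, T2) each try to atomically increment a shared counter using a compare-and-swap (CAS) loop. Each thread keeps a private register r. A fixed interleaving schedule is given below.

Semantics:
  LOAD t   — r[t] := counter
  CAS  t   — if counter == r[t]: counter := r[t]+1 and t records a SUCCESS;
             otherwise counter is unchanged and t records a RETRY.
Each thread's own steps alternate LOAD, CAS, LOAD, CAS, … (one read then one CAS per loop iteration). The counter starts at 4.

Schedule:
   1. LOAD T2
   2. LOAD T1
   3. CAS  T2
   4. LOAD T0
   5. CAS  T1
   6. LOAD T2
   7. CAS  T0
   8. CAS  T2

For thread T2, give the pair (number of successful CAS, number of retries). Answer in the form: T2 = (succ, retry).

   1) LOAD T2:  M=4  r_T2=4
   2) LOAD T1:  M=4  r_T1=4
   3) CAS  T2:  M=5  r_T2=4 ✓
   4) LOAD T0:  M=5  r_T0=5
   5) CAS  T1:  M=5  r_T1=4 ✗
   6) LOAD T2:  M=5  r_T2=5
   7) CAS  T0:  M=6  r_T0=5 ✓
   8) CAS  T2:  M=6  r_T2=5 ✗

T2 = (1, 1)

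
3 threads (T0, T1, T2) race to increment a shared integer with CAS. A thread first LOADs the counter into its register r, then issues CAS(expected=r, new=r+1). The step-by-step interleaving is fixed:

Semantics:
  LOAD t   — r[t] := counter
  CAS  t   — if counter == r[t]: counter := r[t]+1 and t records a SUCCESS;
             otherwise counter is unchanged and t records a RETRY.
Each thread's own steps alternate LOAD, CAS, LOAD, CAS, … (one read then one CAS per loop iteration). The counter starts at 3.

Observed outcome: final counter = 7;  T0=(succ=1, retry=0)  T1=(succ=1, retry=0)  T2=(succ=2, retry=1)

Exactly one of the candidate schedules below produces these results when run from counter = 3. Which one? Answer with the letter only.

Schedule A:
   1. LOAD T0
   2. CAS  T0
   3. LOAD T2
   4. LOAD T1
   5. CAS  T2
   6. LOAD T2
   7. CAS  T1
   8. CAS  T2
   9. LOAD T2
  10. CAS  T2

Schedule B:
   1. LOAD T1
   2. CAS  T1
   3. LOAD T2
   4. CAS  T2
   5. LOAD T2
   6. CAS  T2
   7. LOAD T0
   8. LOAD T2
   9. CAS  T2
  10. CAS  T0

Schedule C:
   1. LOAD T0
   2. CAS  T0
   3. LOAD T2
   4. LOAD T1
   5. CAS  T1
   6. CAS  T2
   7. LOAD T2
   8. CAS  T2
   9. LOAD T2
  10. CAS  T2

C

Run C:
   1) LOAD T0:  M=3  r_T0=3
   2) CAS  T0:  M=4  r_T0=3 ✓
   3) LOAD T2:  M=4  r_T2=4
   4) LOAD T1:  M=4  r_T1=4
   5) CAS  T1:  M=5  r_T1=4 ✓
   6) CAS  T2:  M=5  r_T2=4 ✗
   7) LOAD T2:  M=5  r_T2=5
   8) CAS  T2:  M=6  r_T2=5 ✓
   9) LOAD T2:  M=6  r_T2=6
  10) CAS  T2:  M=7  r_T2=6 ✓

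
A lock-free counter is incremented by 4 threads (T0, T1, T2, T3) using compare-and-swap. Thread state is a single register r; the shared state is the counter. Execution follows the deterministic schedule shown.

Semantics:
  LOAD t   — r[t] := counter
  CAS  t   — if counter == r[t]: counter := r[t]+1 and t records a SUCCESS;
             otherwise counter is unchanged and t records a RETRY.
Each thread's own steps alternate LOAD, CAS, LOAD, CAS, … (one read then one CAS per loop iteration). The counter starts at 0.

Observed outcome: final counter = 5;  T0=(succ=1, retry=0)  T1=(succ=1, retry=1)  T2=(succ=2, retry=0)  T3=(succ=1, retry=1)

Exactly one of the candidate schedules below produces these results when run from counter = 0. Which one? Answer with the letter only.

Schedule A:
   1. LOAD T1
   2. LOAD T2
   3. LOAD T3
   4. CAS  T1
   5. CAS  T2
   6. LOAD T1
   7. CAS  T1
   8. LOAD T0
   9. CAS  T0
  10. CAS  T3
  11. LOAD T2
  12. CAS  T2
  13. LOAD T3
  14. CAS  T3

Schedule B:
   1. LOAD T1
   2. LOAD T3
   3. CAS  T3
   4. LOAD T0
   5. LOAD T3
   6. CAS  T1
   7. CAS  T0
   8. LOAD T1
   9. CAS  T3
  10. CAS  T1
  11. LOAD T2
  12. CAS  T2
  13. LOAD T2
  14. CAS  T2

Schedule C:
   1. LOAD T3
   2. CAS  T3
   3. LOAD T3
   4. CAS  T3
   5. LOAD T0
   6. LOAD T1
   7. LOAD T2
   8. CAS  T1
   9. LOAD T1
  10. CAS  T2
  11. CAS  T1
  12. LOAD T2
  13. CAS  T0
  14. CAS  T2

Simulating candidate B:
1. LOAD T1 → mem=0 r[T1]=0 [LOAD]
2. LOAD T3 → mem=0 r[T3]=0 [LOAD]
3. CAS T3 → mem=1 r[T3]=0 [OK]
4. LOAD T0 → mem=1 r[T0]=1 [LOAD]
5. LOAD T3 → mem=1 r[T3]=1 [LOAD]
6. CAS T1 → mem=1 r[T1]=0 [RETRY]
7. CAS T0 → mem=2 r[T0]=1 [OK]
8. LOAD T1 → mem=2 r[T1]=2 [LOAD]
9. CAS T3 → mem=2 r[T3]=1 [RETRY]
10. CAS T1 → mem=3 r[T1]=2 [OK]
11. LOAD T2 → mem=3 r[T2]=3 [LOAD]
12. CAS T2 → mem=4 r[T2]=3 [OK]
13. LOAD T2 → mem=4 r[T2]=4 [LOAD]
14. CAS T2 → mem=5 r[T2]=4 [OK]

B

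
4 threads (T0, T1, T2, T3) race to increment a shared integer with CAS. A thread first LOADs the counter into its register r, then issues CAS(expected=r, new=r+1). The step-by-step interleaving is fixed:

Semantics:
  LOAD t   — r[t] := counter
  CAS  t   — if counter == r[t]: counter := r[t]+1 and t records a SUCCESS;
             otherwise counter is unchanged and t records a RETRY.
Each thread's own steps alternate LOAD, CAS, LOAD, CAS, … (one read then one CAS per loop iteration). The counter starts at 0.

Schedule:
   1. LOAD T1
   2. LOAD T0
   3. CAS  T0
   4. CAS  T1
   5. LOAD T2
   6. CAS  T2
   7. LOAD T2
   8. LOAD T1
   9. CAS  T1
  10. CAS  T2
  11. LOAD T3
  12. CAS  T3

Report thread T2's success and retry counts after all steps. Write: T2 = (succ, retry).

   1) LOAD T1:  M=0  r_T1=0
   2) LOAD T0:  M=0  r_T0=0
   3) CAS  T0:  M=1  r_T0=0 ✓
   4) CAS  T1:  M=1  r_T1=0 ✗
   5) LOAD T2:  M=1  r_T2=1
   6) CAS  T2:  M=2  r_T2=1 ✓
   7) LOAD T2:  M=2  r_T2=2
   8) LOAD T1:  M=2  r_T1=2
   9) CAS  T1:  M=3  r_T1=2 ✓
  10) CAS  T2:  M=3  r_T2=2 ✗
  11) LOAD T3:  M=3  r_T3=3
  12) CAS  T3:  M=4  r_T3=3 ✓

T2 = (1, 1)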